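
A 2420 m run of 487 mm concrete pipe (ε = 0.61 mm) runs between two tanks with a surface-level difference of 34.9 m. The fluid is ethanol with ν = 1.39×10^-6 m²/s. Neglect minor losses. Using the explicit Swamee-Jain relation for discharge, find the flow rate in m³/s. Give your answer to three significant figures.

Swamee-Jain (Type II): Q = -0.965·√(gD⁵h_f/L)·ln[ε/(3.7D) + √(3.17ν²L/(gD³h_f))]
√(gD⁵h_f/L) = √(9.81·0.487⁵·34.9/2420) = 0.06225
ε/(3.7D) = 3.39×10^-4; √(3.17ν²L/(gD³h_f)) = 1.94×10^-5
Q = -0.965·0.06225·ln(3.579×10^-4) = 0.4767 m³/s
Check: V = 2.56 m/s, Re = 8.97×10^5, f = 0.02114, h_f = 35.1 m ≈ 34.9 m ✓

Q ≈ 0.477 m³/s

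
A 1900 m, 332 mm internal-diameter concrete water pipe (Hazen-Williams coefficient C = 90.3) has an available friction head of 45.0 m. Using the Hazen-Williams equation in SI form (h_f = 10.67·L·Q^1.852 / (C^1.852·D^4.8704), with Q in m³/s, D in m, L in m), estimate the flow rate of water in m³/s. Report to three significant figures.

Q ≈ 0.183 m³/s

Rearranging: Q = [h_f·C^1.852·D^4.8704 / (10.67·L)]^(1/1.852)
Q = [45.0·90.3^1.852·0.332^4.8704 / (10.67·1900)]^0.540 = 0.1834 m³/s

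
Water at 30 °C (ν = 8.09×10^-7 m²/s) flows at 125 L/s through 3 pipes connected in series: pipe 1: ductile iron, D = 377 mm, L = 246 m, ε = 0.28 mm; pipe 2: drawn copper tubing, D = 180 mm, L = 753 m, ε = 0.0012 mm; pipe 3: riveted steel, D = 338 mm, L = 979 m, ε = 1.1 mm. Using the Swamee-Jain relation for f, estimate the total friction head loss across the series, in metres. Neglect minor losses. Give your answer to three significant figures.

H ≈ 68.3 m

Pipe 1: V = 1.120 m/s, Re = 5.22×10^5, ε/D = 7.43×10^-4, f = 0.01911, h_1 = f(L/D)V²/2g = 0.7971 m
Pipe 2: V = 4.912 m/s, Re = 1.09×10^6, ε/D = 6.67×10^-6, f = 0.01161, h_2 = f(L/D)V²/2g = 59.74 m
Pipe 3: V = 1.393 m/s, Re = 5.82×10^5, ε/D = 0.00325, f = 0.02709, h_3 = f(L/D)V²/2g = 7.762 m
Series → Q common, losses add: H = Σh = 68.29 m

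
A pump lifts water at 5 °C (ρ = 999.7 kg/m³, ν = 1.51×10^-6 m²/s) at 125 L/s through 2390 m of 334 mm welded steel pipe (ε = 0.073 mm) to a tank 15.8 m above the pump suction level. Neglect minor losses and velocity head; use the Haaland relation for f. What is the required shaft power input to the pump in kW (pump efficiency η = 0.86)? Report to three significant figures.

P_shaft ≈ 39.6 kW

V = 4Q/(πD²) = 1.427 m/s; Re = 3.16×10^5; ε/D = 2.19×10^-4; f = 0.01612
h_f = f(L/D)V²/2g = 11.97 m
Total head H = z + h_f = 15.8 + 11.97 = 27.77 m
P_hyd = ρgQH = 999.7·9.81·0.125·27.77 = 34.04 kW
P_shaft = P_hyd/η = 34.04/0.86 = 39.58 kW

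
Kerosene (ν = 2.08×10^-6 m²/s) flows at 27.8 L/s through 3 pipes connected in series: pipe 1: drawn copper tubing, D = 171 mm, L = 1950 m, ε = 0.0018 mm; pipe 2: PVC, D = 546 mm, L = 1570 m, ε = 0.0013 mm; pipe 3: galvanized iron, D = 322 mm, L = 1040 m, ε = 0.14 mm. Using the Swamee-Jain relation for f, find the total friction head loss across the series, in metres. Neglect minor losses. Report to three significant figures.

Pipe 1: V = 1.210 m/s, Re = 9.95×10^4, ε/D = 1.05×10^-5, f = 0.01795, h_1 = f(L/D)V²/2g = 15.28 m
Pipe 2: V = 0.1187 m/s, Re = 3.12×10^4, ε/D = 2.38×10^-6, f = 0.02317, h_2 = f(L/D)V²/2g = 0.04787 m
Pipe 3: V = 0.3414 m/s, Re = 5.28×10^4, ε/D = 4.35×10^-4, f = 0.02219, h_3 = f(L/D)V²/2g = 0.4257 m
Series → Q common, losses add: H = Σh = 15.76 m

H ≈ 15.8 m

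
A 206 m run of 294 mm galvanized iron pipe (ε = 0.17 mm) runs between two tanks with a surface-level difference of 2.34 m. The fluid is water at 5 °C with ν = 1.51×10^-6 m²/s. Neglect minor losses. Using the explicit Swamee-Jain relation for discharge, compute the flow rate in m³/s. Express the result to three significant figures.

Q ≈ 0.128 m³/s

Swamee-Jain (Type II): Q = -0.965·√(gD⁵h_f/L)·ln[ε/(3.7D) + √(3.17ν²L/(gD³h_f))]
√(gD⁵h_f/L) = √(9.81·0.294⁵·2.34/206) = 0.01565
ε/(3.7D) = 1.56×10^-4; √(3.17ν²L/(gD³h_f)) = 5.05×10^-5
Q = -0.965·0.01565·ln(2.068×10^-4) = 0.1281 m³/s
Check: V = 1.89 m/s, Re = 3.67×10^5, f = 0.01854, h_f = 2.36 m ≈ 2.34 m ✓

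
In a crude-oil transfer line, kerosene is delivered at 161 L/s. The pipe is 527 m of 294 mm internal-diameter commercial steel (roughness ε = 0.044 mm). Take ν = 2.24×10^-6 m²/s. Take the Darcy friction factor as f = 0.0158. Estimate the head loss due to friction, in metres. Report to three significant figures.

h_f ≈ 8.12 m

V = 4Q/(πD²) = 4·0.161/(π·0.294²) = 2.372 m/s
h_f = f(L/D)V²/(2g) = 0.01580·(527/0.294)·2.372²/(2·9.81) = 8.119 m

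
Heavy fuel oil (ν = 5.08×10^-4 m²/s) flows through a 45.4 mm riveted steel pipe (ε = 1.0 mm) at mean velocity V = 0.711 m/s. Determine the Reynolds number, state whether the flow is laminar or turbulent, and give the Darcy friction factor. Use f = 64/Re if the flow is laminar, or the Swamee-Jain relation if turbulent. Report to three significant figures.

Re = VD/ν = 0.7110·0.0454/5.08×10^-4 = 63.5
Re < 2300 → laminar → f = 64/Re = 1.007

Re ≈ 63.5; laminar; f = 64/Re ≈ 1.01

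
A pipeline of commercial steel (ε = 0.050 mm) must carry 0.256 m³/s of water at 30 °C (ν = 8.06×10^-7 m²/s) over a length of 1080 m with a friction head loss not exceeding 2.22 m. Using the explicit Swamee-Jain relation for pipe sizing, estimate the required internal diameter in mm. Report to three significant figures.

Swamee-Jain (Type III): D = 0.66·[ε^1.25·(LQ²/(gh_f))^4.75 + ν·Q^9.4·(L/(gh_f))^5.2]^0.04
LQ²/(gh_f) = 3.250; L/(gh_f) = 49.59
Term 1 = ε^1.25·(…)^4.75 = 0.00114; Term 2 = ν·Q^9.4·(…)^5.2 = 0.00145
D = 0.66·(0.00114 + 0.00145)^0.04 = 0.5200 m = 520 mm
Check: V = 1.21 m/s, Re = 7.78×10^5, f = 0.01376, h_f = 2.12 m ≈ 2.22 m ✓

D ≈ 520 mm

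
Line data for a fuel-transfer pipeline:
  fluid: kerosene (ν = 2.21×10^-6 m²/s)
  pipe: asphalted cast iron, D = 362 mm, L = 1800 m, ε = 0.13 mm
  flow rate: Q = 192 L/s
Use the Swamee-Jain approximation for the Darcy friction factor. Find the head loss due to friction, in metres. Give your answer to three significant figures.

h_f ≈ 15.4 m

V = 4Q/(πD²) = 4·0.192/(π·0.362²) = 1.865 m/s
Re = VD/ν = 1.865·0.362/2.21×10^-6 = 3.06×10^5 → turbulent
ε/D = 0.13/362 = 3.59×10^-4
Swamee-Jain: f = 0.01744
h_f = f(L/D)V²/(2g) = 0.01744·(1800/0.362)·1.865²/(2·9.81) = 15.38 m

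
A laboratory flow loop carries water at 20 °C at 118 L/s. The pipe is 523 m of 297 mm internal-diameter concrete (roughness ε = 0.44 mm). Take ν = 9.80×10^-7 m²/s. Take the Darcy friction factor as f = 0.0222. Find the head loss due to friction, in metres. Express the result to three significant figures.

h_f ≈ 5.78 m

V = 4Q/(πD²) = 4·0.118/(π·0.297²) = 1.703 m/s
h_f = f(L/D)V²/(2g) = 0.02220·(523/0.297)·1.703²/(2·9.81) = 5.780 m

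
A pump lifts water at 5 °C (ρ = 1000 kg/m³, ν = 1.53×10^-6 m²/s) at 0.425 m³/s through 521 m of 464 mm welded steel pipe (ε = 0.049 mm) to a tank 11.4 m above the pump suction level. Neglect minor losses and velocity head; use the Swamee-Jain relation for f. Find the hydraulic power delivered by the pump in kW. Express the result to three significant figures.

P_hyd ≈ 68.5 kW

V = 4Q/(πD²) = 2.513 m/s; Re = 7.62×10^5; ε/D = 1.06×10^-4; f = 0.01391
h_f = f(L/D)V²/2g = 5.031 m
Total head H = z + h_f = 11.4 + 5.031 = 16.43 m
P_hyd = ρgQH = 1000·9.81·0.425·16.43 = 68.50 kW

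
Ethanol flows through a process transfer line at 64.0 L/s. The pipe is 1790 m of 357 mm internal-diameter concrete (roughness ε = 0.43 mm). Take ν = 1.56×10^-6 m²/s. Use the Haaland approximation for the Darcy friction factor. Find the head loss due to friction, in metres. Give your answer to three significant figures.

V = 4Q/(πD²) = 4·0.0640/(π·0.357²) = 0.6394 m/s
Re = VD/ν = 0.6394·0.357/1.56×10^-6 = 1.46×10^5 → turbulent
ε/D = 0.43/357 = 0.00120
Haaland: f = 0.02206
h_f = f(L/D)V²/(2g) = 0.02206·(1790/0.357)·0.6394²/(2·9.81) = 2.304 m

h_f ≈ 2.30 m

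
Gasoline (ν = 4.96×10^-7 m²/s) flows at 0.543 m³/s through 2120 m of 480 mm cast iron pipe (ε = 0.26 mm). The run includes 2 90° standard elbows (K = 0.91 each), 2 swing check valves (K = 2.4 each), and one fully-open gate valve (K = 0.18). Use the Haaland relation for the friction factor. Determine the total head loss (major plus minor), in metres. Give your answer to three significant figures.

H_L ≈ 38.0 m

V = 4Q/(πD²) = 3.001 m/s; V²/2g = 0.4589 m
Re = 2.90×10^6, ε/D = 5.42×10^-4 → f = 0.01718 (Haaland)
Major: h_f = f(L/D)·V²/2g = 0.01718·4417·0.4589 = 34.83 m
Minor: ΣK = 6.80; h_m = ΣK·V²/2g = 3.121 m
Total H_L = 34.83 + 3.121 = 37.95 m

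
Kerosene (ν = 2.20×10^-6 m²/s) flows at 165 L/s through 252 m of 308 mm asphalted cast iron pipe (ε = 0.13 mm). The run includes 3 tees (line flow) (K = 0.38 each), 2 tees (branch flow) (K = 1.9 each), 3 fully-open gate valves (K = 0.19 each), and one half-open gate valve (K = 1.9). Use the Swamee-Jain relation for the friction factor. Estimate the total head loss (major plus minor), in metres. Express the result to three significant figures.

V = 4Q/(πD²) = 2.215 m/s; V²/2g = 0.2500 m
Re = 3.10×10^5, ε/D = 4.22×10^-4 → f = 0.01782 (Swamee-Jain)
Major: h_f = f(L/D)·V²/2g = 0.01782·818.2·0.2500 = 3.644 m
Minor: ΣK = 7.41; h_m = ΣK·V²/2g = 1.852 m
Total H_L = 3.644 + 1.852 = 5.497 m

H_L ≈ 5.50 m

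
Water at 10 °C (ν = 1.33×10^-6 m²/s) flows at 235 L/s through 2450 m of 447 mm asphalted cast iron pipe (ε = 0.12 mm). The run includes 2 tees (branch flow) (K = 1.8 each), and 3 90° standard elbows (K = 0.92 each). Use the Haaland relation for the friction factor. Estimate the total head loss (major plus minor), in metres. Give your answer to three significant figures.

H_L ≈ 10.7 m

V = 4Q/(πD²) = 1.497 m/s; V²/2g = 0.1143 m
Re = 5.03×10^5, ε/D = 2.68×10^-4 → f = 0.01589 (Haaland)
Major: h_f = f(L/D)·V²/2g = 0.01589·5481·0.1143 = 9.954 m
Minor: ΣK = 6.36; h_m = ΣK·V²/2g = 0.7269 m
Total H_L = 9.954 + 0.7269 = 10.68 m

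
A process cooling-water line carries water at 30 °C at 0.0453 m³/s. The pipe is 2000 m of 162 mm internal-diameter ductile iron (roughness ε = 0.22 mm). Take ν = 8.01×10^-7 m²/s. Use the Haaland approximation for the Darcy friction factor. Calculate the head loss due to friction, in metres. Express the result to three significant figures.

h_f ≈ 66.0 m

V = 4Q/(πD²) = 4·0.0453/(π·0.162²) = 2.198 m/s
Re = VD/ν = 2.198·0.162/8.01×10^-7 = 4.44×10^5 → turbulent
ε/D = 0.22/162 = 0.00136
Haaland: f = 0.02170
h_f = f(L/D)V²/(2g) = 0.02170·(2000/0.162)·2.198²/(2·9.81) = 65.95 m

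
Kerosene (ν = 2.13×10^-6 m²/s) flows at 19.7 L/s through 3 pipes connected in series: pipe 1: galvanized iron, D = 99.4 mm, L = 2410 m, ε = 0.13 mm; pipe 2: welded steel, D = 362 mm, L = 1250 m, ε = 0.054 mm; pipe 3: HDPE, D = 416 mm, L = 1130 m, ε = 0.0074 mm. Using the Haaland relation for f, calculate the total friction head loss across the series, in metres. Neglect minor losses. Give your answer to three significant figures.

H ≈ 181 m

Pipe 1: V = 2.539 m/s, Re = 1.18×10^5, ε/D = 0.00131, f = 0.02271, h_1 = f(L/D)V²/2g = 180.8 m
Pipe 2: V = 0.1914 m/s, Re = 3.25×10^4, ε/D = 1.49×10^-4, f = 0.02320, h_2 = f(L/D)V²/2g = 0.1496 m
Pipe 3: V = 0.1449 m/s, Re = 2.83×10^4, ε/D = 1.78×10^-5, f = 0.02367, h_3 = f(L/D)V²/2g = 0.06885 m
Series → Q common, losses add: H = Σh = 181.1 m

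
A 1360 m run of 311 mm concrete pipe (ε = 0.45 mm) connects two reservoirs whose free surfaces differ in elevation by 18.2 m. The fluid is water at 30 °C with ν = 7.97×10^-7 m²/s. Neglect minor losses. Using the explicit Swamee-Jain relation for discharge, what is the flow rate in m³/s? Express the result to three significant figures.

Swamee-Jain (Type II): Q = -0.965·√(gD⁵h_f/L)·ln[ε/(3.7D) + √(3.17ν²L/(gD³h_f))]
√(gD⁵h_f/L) = √(9.81·0.311⁵·18.2/1360) = 0.01954
ε/(3.7D) = 3.91×10^-4; √(3.17ν²L/(gD³h_f)) = 2.26×10^-5
Q = -0.965·0.01954·ln(4.136×10^-4) = 0.1469 m³/s
Check: V = 1.93 m/s, Re = 7.55×10^5, f = 0.02193, h_f = 18.3 m ≈ 18.2 m ✓

Q ≈ 0.147 m³/s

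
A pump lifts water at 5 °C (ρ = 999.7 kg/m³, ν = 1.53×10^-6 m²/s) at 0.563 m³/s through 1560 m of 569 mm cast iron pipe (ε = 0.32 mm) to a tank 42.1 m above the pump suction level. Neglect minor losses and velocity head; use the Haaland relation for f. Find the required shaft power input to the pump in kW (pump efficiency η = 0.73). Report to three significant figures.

V = 4Q/(πD²) = 2.214 m/s; Re = 8.23×10^5; ε/D = 5.62×10^-4; f = 0.01767
h_f = f(L/D)V²/2g = 12.10 m
Total head H = z + h_f = 42.1 + 12.10 = 54.20 m
P_hyd = ρgQH = 999.7·9.81·0.563·54.20 = 299.3 kW
P_shaft = P_hyd/η = 299.3/0.73 = 410.0 kW

P_shaft ≈ 410 kW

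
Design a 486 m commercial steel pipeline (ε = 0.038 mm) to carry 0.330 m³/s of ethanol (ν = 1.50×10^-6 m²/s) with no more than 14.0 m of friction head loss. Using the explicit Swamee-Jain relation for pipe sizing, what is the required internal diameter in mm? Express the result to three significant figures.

Swamee-Jain (Type III): D = 0.66·[ε^1.25·(LQ²/(gh_f))^4.75 + ν·Q^9.4·(L/(gh_f))^5.2]^0.04
LQ²/(gh_f) = 0.3854; L/(gh_f) = 3.539
Term 1 = ε^1.25·(…)^4.75 = 3.22×10^-8; Term 2 = ν·Q^9.4·(…)^5.2 = 3.19×10^-8
D = 0.66·(3.22×10^-8 + 3.19×10^-8)^0.04 = 0.3403 m = 340 mm
Check: V = 3.63 m/s, Re = 8.23×10^5, f = 0.01390, h_f = 13.3 m ≈ 14.0 m ✓

D ≈ 340 mm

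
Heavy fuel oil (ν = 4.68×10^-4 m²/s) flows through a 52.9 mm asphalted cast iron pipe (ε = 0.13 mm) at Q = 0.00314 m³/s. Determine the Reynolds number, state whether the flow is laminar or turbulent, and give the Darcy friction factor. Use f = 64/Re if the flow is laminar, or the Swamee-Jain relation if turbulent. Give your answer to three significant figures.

Re ≈ 161; laminar; f = 64/Re ≈ 0.396

V = 4Q/(πD²) = 1.429 m/s
Re = VD/ν = 1.429·0.0529/4.68×10^-4 = 161
Re < 2300 → laminar → f = 64/Re = 0.3963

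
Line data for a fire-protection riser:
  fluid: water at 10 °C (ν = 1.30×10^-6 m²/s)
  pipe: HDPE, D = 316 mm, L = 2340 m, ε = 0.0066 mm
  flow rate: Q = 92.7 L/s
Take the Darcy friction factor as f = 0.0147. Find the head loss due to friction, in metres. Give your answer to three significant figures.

h_f ≈ 7.75 m

V = 4Q/(πD²) = 4·0.0927/(π·0.316²) = 1.182 m/s
h_f = f(L/D)V²/(2g) = 0.01470·(2340/0.316)·1.182²/(2·9.81) = 7.751 m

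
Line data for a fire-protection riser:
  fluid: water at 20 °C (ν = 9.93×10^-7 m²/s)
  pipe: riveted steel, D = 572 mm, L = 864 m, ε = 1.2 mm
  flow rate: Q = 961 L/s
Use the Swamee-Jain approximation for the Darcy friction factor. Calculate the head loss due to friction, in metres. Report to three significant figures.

V = 4Q/(πD²) = 4·0.961/(π·0.572²) = 3.740 m/s
Re = VD/ν = 3.740·0.572/9.93×10^-7 = 2.15×10^6 → turbulent
ε/D = 1.2/572 = 0.00210
Swamee-Jain: f = 0.02385
h_f = f(L/D)V²/(2g) = 0.02385·(864/0.572)·3.740²/(2·9.81) = 25.68 m

h_f ≈ 25.7 m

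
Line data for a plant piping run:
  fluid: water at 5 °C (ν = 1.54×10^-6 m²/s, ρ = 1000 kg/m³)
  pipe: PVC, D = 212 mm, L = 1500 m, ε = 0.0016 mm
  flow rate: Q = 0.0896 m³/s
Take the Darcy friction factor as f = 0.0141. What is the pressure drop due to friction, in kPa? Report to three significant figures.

Δp ≈ 321 kPa

V = 4Q/(πD²) = 4·0.0896/(π·0.212²) = 2.538 m/s
h_f = f(L/D)V²/(2g) = 0.01410·(1500/0.212)·2.538²/(2·9.81) = 32.76 m
Δp = ρg·h_f = 1000·9.81·32.76 = 321.4 kPa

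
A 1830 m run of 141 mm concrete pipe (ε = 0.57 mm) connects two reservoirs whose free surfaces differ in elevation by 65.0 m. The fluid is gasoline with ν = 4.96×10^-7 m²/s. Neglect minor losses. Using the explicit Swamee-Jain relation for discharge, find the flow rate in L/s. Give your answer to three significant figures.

Swamee-Jain (Type II): Q = -0.965·√(gD⁵h_f/L)·ln[ε/(3.7D) + √(3.17ν²L/(gD³h_f))]
√(gD⁵h_f/L) = √(9.81·0.141⁵·65.0/1830) = 0.004407
ε/(3.7D) = 0.00109; √(3.17ν²L/(gD³h_f)) = 2.83×10^-5
Q = -0.965·0.004407·ln(0.001121) = 0.02889 m³/s
Check: V = 1.85 m/s, Re = 5.26×10^5, f = 0.02881, h_f = 65.2 m ≈ 65.0 m ✓

Q ≈ 28.9 L/s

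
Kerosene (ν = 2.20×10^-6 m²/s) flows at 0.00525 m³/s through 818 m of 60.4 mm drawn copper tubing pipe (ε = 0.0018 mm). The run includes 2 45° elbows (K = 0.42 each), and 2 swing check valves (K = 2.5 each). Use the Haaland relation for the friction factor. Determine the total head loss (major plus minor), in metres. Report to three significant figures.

V = 4Q/(πD²) = 1.832 m/s; V²/2g = 0.1711 m
Re = 5.03×10^4, ε/D = 2.98×10^-5 → f = 0.02076 (Haaland)
Major: h_f = f(L/D)·V²/2g = 0.02076·13543·0.1711 = 48.11 m
Minor: ΣK = 5.84; h_m = ΣK·V²/2g = 0.9993 m
Total H_L = 48.11 + 0.9993 = 49.11 m

H_L ≈ 49.1 m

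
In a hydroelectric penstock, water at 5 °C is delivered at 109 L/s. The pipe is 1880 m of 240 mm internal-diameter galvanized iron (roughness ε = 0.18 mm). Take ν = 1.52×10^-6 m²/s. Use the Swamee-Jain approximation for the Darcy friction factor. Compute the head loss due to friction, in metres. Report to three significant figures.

h_f ≈ 45.0 m

V = 4Q/(πD²) = 4·0.109/(π·0.240²) = 2.409 m/s
Re = VD/ν = 2.409·0.240/1.52×10^-6 = 3.80×10^5 → turbulent
ε/D = 0.18/240 = 7.50×10^-4
Swamee-Jain: f = 0.01940
h_f = f(L/D)V²/(2g) = 0.01940·(1880/0.240)·2.409²/(2·9.81) = 44.97 m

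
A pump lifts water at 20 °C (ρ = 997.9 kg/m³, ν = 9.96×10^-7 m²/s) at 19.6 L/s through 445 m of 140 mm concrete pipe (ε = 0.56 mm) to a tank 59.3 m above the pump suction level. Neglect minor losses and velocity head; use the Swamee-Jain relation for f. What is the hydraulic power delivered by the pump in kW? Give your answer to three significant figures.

V = 4Q/(πD²) = 1.273 m/s; Re = 1.79×10^5; ε/D = 0.00400; f = 0.02922
h_f = f(L/D)V²/2g = 7.675 m
Total head H = z + h_f = 59.3 + 7.675 = 66.97 m
P_hyd = ρgQH = 997.9·9.81·0.0196·66.97 = 12.85 kW

P_hyd ≈ 12.9 kW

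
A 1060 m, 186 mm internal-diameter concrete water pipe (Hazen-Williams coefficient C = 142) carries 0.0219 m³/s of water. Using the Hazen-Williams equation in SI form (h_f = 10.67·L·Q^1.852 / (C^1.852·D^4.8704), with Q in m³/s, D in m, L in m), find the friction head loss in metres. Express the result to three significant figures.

h_f ≈ 3.56 m

h_f = 10.67·1060·0.0219^1.852 / (142^1.852·0.186^4.8704) = 3.562 m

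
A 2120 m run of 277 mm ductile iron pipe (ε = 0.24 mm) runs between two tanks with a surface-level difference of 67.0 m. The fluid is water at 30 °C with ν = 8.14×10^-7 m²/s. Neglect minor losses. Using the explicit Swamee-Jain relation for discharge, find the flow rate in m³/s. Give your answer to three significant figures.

Q ≈ 0.180 m³/s

Swamee-Jain (Type II): Q = -0.965·√(gD⁵h_f/L)·ln[ε/(3.7D) + √(3.17ν²L/(gD³h_f))]
√(gD⁵h_f/L) = √(9.81·0.277⁵·67.0/2120) = 0.02249
ε/(3.7D) = 2.34×10^-4; √(3.17ν²L/(gD³h_f)) = 1.79×10^-5
Q = -0.965·0.02249·ln(2.520×10^-4) = 0.1798 m³/s
Check: V = 2.98 m/s, Re = 1.02×10^6, f = 0.01939, h_f = 67.3 m ≈ 67.0 m ✓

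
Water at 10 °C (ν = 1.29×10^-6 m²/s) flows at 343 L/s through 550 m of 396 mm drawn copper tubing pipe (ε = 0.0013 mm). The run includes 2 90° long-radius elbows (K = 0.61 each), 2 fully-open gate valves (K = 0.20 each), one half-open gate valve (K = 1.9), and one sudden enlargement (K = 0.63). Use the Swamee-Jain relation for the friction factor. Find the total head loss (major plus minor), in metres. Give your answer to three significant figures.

H_L ≈ 8.23 m

V = 4Q/(πD²) = 2.785 m/s; V²/2g = 0.3953 m
Re = 8.55×10^5, ε/D = 3.28×10^-6 → f = 0.01199 (Swamee-Jain)
Major: h_f = f(L/D)·V²/2g = 0.01199·1389·0.3953 = 6.585 m
Minor: ΣK = 4.15; h_m = ΣK·V²/2g = 1.641 m
Total H_L = 6.585 + 1.641 = 8.226 m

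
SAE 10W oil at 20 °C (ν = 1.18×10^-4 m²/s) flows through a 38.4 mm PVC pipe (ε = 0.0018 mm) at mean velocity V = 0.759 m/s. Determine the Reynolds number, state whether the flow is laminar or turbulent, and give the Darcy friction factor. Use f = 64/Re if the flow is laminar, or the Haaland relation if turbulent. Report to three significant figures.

Re ≈ 247; laminar; f = 64/Re ≈ 0.259

Re = VD/ν = 0.7590·0.0384/1.18×10^-4 = 247
Re < 2300 → laminar → f = 64/Re = 0.2591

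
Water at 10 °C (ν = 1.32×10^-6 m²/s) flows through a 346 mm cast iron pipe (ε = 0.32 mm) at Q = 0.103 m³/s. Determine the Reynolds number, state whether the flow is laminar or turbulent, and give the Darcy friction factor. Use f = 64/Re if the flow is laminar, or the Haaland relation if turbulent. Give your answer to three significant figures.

Re ≈ 2.87×10^5; turbulent; f ≈ 0.0202

V = 4Q/(πD²) = 1.095 m/s
Re = VD/ν = 1.095·0.346/1.32×10^-6 = 2.87×10^5
Re > 4000 → turbulent; ε/D = 9.25×10^-4
Haaland: f = 0.02024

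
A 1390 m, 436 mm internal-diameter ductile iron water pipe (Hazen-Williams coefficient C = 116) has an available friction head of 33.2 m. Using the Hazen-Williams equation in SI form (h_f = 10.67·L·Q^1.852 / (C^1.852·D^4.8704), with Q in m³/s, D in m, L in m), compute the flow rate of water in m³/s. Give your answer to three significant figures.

Q ≈ 0.485 m³/s

Rearranging: Q = [h_f·C^1.852·D^4.8704 / (10.67·L)]^(1/1.852)
Q = [33.2·116^1.852·0.436^4.8704 / (10.67·1390)]^0.540 = 0.4847 m³/s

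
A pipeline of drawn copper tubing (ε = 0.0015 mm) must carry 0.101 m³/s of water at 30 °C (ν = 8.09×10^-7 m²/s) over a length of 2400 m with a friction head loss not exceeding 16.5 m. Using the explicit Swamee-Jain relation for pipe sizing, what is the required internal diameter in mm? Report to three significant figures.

D ≈ 279 mm

Swamee-Jain (Type III): D = 0.66·[ε^1.25·(LQ²/(gh_f))^4.75 + ν·Q^9.4·(L/(gh_f))^5.2]^0.04
LQ²/(gh_f) = 0.1513; L/(gh_f) = 14.83
Term 1 = ε^1.25·(…)^4.75 = 6.66×10^-12; Term 2 = ν·Q^9.4·(…)^5.2 = 4.35×10^-10
D = 0.66·(6.66×10^-12 + 4.35×10^-10)^0.04 = 0.2788 m = 279 mm
Check: V = 1.65 m/s, Re = 5.70×10^5, f = 0.01288, h_f = 15.5 m ≈ 16.5 m ✓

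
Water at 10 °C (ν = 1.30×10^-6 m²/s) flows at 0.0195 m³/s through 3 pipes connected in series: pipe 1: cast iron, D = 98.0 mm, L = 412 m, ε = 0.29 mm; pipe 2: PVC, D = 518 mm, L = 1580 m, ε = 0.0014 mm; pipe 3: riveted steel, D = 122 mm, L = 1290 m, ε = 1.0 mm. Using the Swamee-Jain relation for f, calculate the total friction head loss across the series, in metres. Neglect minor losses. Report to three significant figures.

H ≈ 92.8 m

Pipe 1: V = 2.585 m/s, Re = 1.95×10^5, ε/D = 0.00296, f = 0.02694, h_1 = f(L/D)V²/2g = 38.58 m
Pipe 2: V = 0.09253 m/s, Re = 3.69×10^4, ε/D = 2.70×10^-6, f = 0.02227, h_2 = f(L/D)V²/2g = 0.02964 m
Pipe 3: V = 1.668 m/s, Re = 1.57×10^5, ε/D = 0.00820, f = 0.03610, h_3 = f(L/D)V²/2g = 54.14 m
Series → Q common, losses add: H = Σh = 92.76 m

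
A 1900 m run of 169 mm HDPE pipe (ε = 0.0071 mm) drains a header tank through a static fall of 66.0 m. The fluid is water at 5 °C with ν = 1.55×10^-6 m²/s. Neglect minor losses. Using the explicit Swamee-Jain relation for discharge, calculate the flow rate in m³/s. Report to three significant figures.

Q ≈ 0.0624 m³/s

Swamee-Jain (Type II): Q = -0.965·√(gD⁵h_f/L)·ln[ε/(3.7D) + √(3.17ν²L/(gD³h_f))]
√(gD⁵h_f/L) = √(9.81·0.169⁵·66.0/1900) = 0.006854
ε/(3.7D) = 1.14×10^-5; √(3.17ν²L/(gD³h_f)) = 6.80×10^-5
Q = -0.965·0.006854·ln(7.940×10^-5) = 0.06244 m³/s
Check: V = 2.78 m/s, Re = 3.04×10^5, f = 0.01482, h_f = 65.8 m ≈ 66.0 m ✓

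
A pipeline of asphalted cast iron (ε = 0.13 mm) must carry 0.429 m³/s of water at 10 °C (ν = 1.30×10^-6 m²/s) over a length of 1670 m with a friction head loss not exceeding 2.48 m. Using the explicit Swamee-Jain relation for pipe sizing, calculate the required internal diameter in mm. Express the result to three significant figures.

D ≈ 698 mm

Swamee-Jain (Type III): D = 0.66·[ε^1.25·(LQ²/(gh_f))^4.75 + ν·Q^9.4·(L/(gh_f))^5.2]^0.04
LQ²/(gh_f) = 12.63; L/(gh_f) = 68.64
Term 1 = ε^1.25·(…)^4.75 = 2.37; Term 2 = ν·Q^9.4·(…)^5.2 = 1.62
D = 0.66·(2.37 + 1.62)^0.04 = 0.6976 m = 698 mm
Check: V = 1.12 m/s, Re = 6.02×10^5, f = 0.01514, h_f = 2.33 m ≈ 2.48 m ✓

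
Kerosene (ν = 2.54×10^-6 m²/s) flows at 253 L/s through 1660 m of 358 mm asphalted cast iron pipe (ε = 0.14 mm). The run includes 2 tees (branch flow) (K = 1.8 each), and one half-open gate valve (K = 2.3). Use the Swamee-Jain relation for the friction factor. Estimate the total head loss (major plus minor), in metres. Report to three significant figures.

H_L ≈ 27.9 m

V = 4Q/(πD²) = 2.513 m/s; V²/2g = 0.3220 m
Re = 3.54×10^5, ε/D = 3.91×10^-4 → f = 0.01745 (Swamee-Jain)
Major: h_f = f(L/D)·V²/2g = 0.01745·4637·0.3220 = 26.05 m
Minor: ΣK = 5.90; h_m = ΣK·V²/2g = 1.900 m
Total H_L = 26.05 + 1.900 = 27.95 m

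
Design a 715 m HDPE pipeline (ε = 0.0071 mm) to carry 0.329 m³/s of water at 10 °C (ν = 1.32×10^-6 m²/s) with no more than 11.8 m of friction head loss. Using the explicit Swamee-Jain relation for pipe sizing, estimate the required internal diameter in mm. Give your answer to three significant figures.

D ≈ 371 mm

Swamee-Jain (Type III): D = 0.66·[ε^1.25·(LQ²/(gh_f))^4.75 + ν·Q^9.4·(L/(gh_f))^5.2]^0.04
LQ²/(gh_f) = 0.6686; L/(gh_f) = 6.177
Term 1 = ε^1.25·(…)^4.75 = 5.41×10^-8; Term 2 = ν·Q^9.4·(…)^5.2 = 4.94×10^-7
D = 0.66·(5.41×10^-8 + 4.94×10^-7)^0.04 = 0.3708 m = 371 mm
Check: V = 3.05 m/s, Re = 8.56×10^5, f = 0.01233, h_f = 11.3 m ≈ 11.8 m ✓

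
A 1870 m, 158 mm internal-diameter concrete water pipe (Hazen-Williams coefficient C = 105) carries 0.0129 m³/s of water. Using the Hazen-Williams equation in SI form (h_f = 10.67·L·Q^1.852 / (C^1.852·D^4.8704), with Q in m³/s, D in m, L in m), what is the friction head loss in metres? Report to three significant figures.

h_f = 10.67·1870·0.0129^1.852 / (105^1.852·0.158^4.8704) = 9.129 m

h_f ≈ 9.13 m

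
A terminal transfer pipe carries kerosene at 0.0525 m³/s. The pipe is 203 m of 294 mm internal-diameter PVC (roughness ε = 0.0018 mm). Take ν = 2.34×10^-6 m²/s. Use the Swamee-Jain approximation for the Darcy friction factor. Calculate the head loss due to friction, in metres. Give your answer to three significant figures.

V = 4Q/(πD²) = 4·0.0525/(π·0.294²) = 0.7733 m/s
Re = VD/ν = 0.7733·0.294/2.34×10^-6 = 9.72×10^4 → turbulent
ε/D = 0.0018/294 = 6.12×10^-6
Swamee-Jain: f = 0.01801
h_f = f(L/D)V²/(2g) = 0.01801·(203/0.294)·0.7733²/(2·9.81) = 0.3790 m

h_f ≈ 0.379 m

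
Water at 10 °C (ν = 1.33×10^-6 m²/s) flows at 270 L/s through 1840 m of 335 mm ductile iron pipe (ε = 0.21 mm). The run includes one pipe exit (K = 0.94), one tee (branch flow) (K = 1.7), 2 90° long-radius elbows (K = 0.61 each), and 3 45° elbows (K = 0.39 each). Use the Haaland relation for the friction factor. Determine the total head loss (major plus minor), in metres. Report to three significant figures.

V = 4Q/(πD²) = 3.063 m/s; V²/2g = 0.4783 m
Re = 7.72×10^5, ε/D = 6.27×10^-4 → f = 0.01809 (Haaland)
Major: h_f = f(L/D)·V²/2g = 0.01809·5493·0.4783 = 47.53 m
Minor: ΣK = 5.03; h_m = ΣK·V²/2g = 2.406 m
Total H_L = 47.53 + 2.406 = 49.94 m

H_L ≈ 49.9 m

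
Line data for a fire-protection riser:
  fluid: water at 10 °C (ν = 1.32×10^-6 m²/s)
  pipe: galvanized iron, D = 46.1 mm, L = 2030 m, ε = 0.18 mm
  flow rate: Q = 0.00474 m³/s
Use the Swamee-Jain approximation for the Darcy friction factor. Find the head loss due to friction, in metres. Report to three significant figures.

V = 4Q/(πD²) = 4·0.00474/(π·0.0461²) = 2.840 m/s
Re = VD/ν = 2.840·0.0461/1.32×10^-6 = 9.92×10^4 → turbulent
ε/D = 0.18/46.1 = 0.00390
Swamee-Jain: f = 0.02958
h_f = f(L/D)V²/(2g) = 0.02958·(2030/0.0461)·2.840²/(2·9.81) = 535.4 m

h_f ≈ 535 m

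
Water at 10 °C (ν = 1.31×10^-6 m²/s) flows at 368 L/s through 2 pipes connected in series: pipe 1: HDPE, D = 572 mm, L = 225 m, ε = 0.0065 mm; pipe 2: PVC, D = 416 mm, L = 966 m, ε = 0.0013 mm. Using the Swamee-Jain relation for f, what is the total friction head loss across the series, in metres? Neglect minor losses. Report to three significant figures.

H ≈ 10.9 m

Pipe 1: V = 1.432 m/s, Re = 6.25×10^5, ε/D = 1.14×10^-5, f = 0.01279, h_1 = f(L/D)V²/2g = 0.5259 m
Pipe 2: V = 2.708 m/s, Re = 8.60×10^5, ε/D = 3.12×10^-6, f = 0.01198, h_2 = f(L/D)V²/2g = 10.39 m
Series → Q common, losses add: H = Σh = 10.92 m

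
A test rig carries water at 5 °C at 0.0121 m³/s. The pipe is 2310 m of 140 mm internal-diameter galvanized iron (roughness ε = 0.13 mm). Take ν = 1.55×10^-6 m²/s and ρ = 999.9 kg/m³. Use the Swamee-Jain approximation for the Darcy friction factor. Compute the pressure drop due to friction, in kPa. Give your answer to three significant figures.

V = 4Q/(πD²) = 4·0.0121/(π·0.140²) = 0.7860 m/s
Re = VD/ν = 0.7860·0.140/1.55×10^-6 = 7.10×10^4 → turbulent
ε/D = 0.13/140 = 9.29×10^-4
Swamee-Jain: f = 0.02292
h_f = f(L/D)V²/(2g) = 0.02292·(2310/0.140)·0.7860²/(2·9.81) = 11.91 m
Δp = ρg·h_f = 999.9·9.81·11.91 = 116.8 kPa

Δp ≈ 117 kPa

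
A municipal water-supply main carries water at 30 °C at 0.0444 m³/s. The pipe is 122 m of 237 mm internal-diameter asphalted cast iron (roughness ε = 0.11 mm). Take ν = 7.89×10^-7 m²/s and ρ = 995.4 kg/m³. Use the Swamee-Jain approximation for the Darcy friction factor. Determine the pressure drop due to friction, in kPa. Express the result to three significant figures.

Δp ≈ 4.70 kPa

V = 4Q/(πD²) = 4·0.0444/(π·0.237²) = 1.006 m/s
Re = VD/ν = 1.006·0.237/7.89×10^-7 = 3.02×10^5 → turbulent
ε/D = 0.11/237 = 4.64×10^-4
Swamee-Jain: f = 0.01811
h_f = f(L/D)V²/(2g) = 0.01811·(122/0.237)·1.006²/(2·9.81) = 0.4813 m
Δp = ρg·h_f = 995.4·9.81·0.4813 = 4.700 kPa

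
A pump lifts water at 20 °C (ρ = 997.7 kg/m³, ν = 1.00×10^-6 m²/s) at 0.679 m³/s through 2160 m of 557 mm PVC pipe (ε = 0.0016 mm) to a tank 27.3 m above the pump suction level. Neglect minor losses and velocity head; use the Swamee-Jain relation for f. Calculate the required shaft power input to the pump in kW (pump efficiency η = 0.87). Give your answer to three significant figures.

P_shaft ≈ 336 kW

V = 4Q/(πD²) = 2.787 m/s; Re = 1.55×10^6; ε/D = 2.87×10^-6; f = 0.01089
h_f = f(L/D)V²/2g = 16.71 m
Total head H = z + h_f = 27.3 + 16.71 = 44.01 m
P_hyd = ρgQH = 997.7·9.81·0.679·44.01 = 292.5 kW
P_shaft = P_hyd/η = 292.5/0.87 = 336.2 kW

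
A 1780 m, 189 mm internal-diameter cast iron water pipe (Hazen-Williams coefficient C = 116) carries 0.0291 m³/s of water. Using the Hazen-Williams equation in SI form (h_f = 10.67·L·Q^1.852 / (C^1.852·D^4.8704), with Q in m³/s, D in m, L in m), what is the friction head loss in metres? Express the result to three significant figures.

h_f ≈ 13.6 m

h_f = 10.67·1780·0.0291^1.852 / (116^1.852·0.189^4.8704) = 13.62 m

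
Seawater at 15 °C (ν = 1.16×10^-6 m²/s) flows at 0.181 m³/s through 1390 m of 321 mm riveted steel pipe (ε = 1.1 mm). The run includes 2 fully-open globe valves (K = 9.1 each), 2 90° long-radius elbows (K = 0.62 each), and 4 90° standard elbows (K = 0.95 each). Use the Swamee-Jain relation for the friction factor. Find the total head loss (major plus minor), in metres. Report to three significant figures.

H_L ≈ 36.2 m

V = 4Q/(πD²) = 2.237 m/s; V²/2g = 0.2550 m
Re = 6.19×10^5, ε/D = 0.00343 → f = 0.02746 (Swamee-Jain)
Major: h_f = f(L/D)·V²/2g = 0.02746·4330·0.2550 = 30.32 m
Minor: ΣK = 23.2; h_m = ΣK·V²/2g = 5.925 m
Total H_L = 30.32 + 5.925 = 36.24 m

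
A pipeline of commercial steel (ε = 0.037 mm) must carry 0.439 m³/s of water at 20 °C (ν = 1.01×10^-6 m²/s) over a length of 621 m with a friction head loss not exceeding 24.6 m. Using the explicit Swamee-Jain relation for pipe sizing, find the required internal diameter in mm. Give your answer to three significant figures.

Swamee-Jain (Type III): D = 0.66·[ε^1.25·(LQ²/(gh_f))^4.75 + ν·Q^9.4·(L/(gh_f))^5.2]^0.04
LQ²/(gh_f) = 0.4959; L/(gh_f) = 2.573
Term 1 = ε^1.25·(…)^4.75 = 1.03×10^-7; Term 2 = ν·Q^9.4·(…)^5.2 = 6.00×10^-8
D = 0.66·(1.03×10^-7 + 6.00×10^-8)^0.04 = 0.3532 m = 353 mm
Check: V = 4.48 m/s, Re = 1.57×10^6, f = 0.01315, h_f = 23.6 m ≈ 24.6 m ✓

D ≈ 353 mm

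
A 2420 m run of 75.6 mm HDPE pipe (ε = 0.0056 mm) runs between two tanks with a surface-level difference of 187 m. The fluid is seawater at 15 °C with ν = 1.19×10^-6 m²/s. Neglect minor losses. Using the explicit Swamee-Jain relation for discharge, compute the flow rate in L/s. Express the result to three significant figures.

Swamee-Jain (Type II): Q = -0.965·√(gD⁵h_f/L)·ln[ε/(3.7D) + √(3.17ν²L/(gD³h_f))]
√(gD⁵h_f/L) = √(9.81·0.0756⁵·187/2420) = 0.001368
ε/(3.7D) = 2.00×10^-5; √(3.17ν²L/(gD³h_f)) = 1.17×10^-4
Q = -0.965·0.001368·ln(1.371×10^-4) = 0.01174 m³/s
Check: V = 2.62 m/s, Re = 1.66×10^5, f = 0.01669, h_f = 186 m ≈ 187 m ✓

Q ≈ 11.7 L/s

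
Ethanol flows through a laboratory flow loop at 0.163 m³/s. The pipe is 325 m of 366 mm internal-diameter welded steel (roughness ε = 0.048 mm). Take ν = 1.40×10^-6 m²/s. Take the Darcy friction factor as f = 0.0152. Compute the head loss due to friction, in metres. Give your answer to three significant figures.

h_f ≈ 1.65 m

V = 4Q/(πD²) = 4·0.163/(π·0.366²) = 1.549 m/s
h_f = f(L/D)V²/(2g) = 0.01520·(325/0.366)·1.549²/(2·9.81) = 1.651 m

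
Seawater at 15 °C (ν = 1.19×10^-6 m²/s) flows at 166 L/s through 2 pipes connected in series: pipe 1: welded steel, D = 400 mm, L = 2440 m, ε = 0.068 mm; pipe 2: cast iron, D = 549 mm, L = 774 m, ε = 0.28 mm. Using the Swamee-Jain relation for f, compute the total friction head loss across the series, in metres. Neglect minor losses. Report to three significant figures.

H ≈ 9.00 m

Pipe 1: V = 1.321 m/s, Re = 4.44×10^5, ε/D = 1.70×10^-4, f = 0.01540, h_1 = f(L/D)V²/2g = 8.353 m
Pipe 2: V = 0.7013 m/s, Re = 3.24×10^5, ε/D = 5.10×10^-4, f = 0.01829, h_2 = f(L/D)V²/2g = 0.6464 m
Series → Q common, losses add: H = Σh = 8.999 m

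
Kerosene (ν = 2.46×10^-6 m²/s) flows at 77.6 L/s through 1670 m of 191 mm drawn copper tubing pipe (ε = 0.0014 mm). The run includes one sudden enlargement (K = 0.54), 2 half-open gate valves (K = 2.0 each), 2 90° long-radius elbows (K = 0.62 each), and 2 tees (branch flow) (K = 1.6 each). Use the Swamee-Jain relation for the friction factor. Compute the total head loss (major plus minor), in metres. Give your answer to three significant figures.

V = 4Q/(πD²) = 2.708 m/s; V²/2g = 0.3739 m
Re = 2.10×10^5, ε/D = 7.33×10^-6 → f = 0.01545 (Swamee-Jain)
Major: h_f = f(L/D)·V²/2g = 0.01545·8743·0.3739 = 50.51 m
Minor: ΣK = 8.98; h_m = ΣK·V²/2g = 3.357 m
Total H_L = 50.51 + 3.357 = 53.86 m

H_L ≈ 53.9 m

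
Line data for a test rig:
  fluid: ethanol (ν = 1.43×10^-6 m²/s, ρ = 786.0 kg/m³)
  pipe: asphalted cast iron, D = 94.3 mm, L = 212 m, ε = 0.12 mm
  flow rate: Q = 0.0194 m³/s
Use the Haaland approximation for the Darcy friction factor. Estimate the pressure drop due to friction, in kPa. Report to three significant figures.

V = 4Q/(πD²) = 4·0.0194/(π·0.0943²) = 2.778 m/s
Re = VD/ν = 2.778·0.0943/1.43×10^-6 = 1.83×10^5 → turbulent
ε/D = 0.12/94.3 = 0.00127
Haaland: f = 0.02203
h_f = f(L/D)V²/(2g) = 0.02203·(212/0.0943)·2.778²/(2·9.81) = 19.48 m
Δp = ρg·h_f = 786.0·9.81·19.48 = 150.2 kPa

Δp ≈ 150 kPa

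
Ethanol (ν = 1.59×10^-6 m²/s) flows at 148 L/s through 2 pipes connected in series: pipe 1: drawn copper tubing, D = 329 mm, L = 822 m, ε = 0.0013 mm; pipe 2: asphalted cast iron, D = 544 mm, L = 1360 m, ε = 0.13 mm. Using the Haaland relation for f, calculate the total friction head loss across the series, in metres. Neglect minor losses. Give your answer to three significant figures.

H ≈ 6.24 m

Pipe 1: V = 1.741 m/s, Re = 3.60×10^5, ε/D = 3.95×10^-6, f = 0.01390, h_1 = f(L/D)V²/2g = 5.364 m
Pipe 2: V = 0.6368 m/s, Re = 2.18×10^5, ε/D = 2.39×10^-4, f = 0.01695, h_2 = f(L/D)V²/2g = 0.8756 m
Series → Q common, losses add: H = Σh = 6.240 m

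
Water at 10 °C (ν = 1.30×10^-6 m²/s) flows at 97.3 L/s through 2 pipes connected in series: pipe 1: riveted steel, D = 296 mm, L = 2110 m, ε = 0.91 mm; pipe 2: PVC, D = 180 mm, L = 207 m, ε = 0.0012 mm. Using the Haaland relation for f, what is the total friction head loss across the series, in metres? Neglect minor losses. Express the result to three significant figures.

Pipe 1: V = 1.414 m/s, Re = 3.22×10^5, ε/D = 0.00307, f = 0.02677, h_1 = f(L/D)V²/2g = 19.45 m
Pipe 2: V = 3.824 m/s, Re = 5.29×10^5, ε/D = 6.67×10^-6, f = 0.01301, h_2 = f(L/D)V²/2g = 11.15 m
Series → Q common, losses add: H = Σh = 30.59 m

H ≈ 30.6 m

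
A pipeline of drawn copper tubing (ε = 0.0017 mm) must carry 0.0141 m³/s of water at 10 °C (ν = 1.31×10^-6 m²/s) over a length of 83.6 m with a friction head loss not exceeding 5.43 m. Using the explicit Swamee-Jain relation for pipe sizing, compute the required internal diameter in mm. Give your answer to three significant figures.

D ≈ 85.0 mm

Swamee-Jain (Type III): D = 0.66·[ε^1.25·(LQ²/(gh_f))^4.75 + ν·Q^9.4·(L/(gh_f))^5.2]^0.04
LQ²/(gh_f) = 3.120×10^-4; L/(gh_f) = 1.569
Term 1 = ε^1.25·(…)^4.75 = 1.37×10^-24; Term 2 = ν·Q^9.4·(…)^5.2 = 5.47×10^-23
D = 0.66·(1.37×10^-24 + 5.47×10^-23)^0.04 = 0.08501 m = 85.0 mm
Check: V = 2.48 m/s, Re = 1.61×10^5, f = 0.01637, h_f = 5.06 m ≈ 5.43 m ✓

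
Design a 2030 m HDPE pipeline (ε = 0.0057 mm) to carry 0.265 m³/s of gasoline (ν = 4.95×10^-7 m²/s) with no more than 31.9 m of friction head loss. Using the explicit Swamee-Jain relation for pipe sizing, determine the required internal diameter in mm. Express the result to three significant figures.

Swamee-Jain (Type III): D = 0.66·[ε^1.25·(LQ²/(gh_f))^4.75 + ν·Q^9.4·(L/(gh_f))^5.2]^0.04
LQ²/(gh_f) = 0.4555; L/(gh_f) = 6.487
Term 1 = ε^1.25·(…)^4.75 = 6.65×10^-9; Term 2 = ν·Q^9.4·(…)^5.2 = 3.13×10^-8
D = 0.66·(6.65×10^-9 + 3.13×10^-8)^0.04 = 0.3332 m = 333 mm
Check: V = 3.04 m/s, Re = 2.05×10^6, f = 0.01094, h_f = 31.4 m ≈ 31.9 m ✓

D ≈ 333 mm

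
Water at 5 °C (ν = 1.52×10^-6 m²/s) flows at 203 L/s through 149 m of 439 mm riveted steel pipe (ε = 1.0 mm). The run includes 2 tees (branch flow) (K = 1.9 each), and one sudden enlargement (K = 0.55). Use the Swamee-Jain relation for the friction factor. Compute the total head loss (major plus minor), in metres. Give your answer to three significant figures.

V = 4Q/(πD²) = 1.341 m/s; V²/2g = 0.09168 m
Re = 3.87×10^5, ε/D = 0.00228 → f = 0.02481 (Swamee-Jain)
Major: h_f = f(L/D)·V²/2g = 0.02481·339.4·0.09168 = 0.7720 m
Minor: ΣK = 4.35; h_m = ΣK·V²/2g = 0.3988 m
Total H_L = 0.7720 + 0.3988 = 1.171 m

H_L ≈ 1.17 m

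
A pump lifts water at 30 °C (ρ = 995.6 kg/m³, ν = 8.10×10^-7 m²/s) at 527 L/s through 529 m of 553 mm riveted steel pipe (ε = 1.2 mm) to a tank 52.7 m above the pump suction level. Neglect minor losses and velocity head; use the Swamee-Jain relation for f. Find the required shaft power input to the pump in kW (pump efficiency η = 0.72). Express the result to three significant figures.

P_shaft ≈ 417 kW

V = 4Q/(πD²) = 2.194 m/s; Re = 1.50×10^6; ε/D = 0.00217; f = 0.02411
h_f = f(L/D)V²/2g = 5.659 m
Total head H = z + h_f = 52.7 + 5.659 = 58.36 m
P_hyd = ρgQH = 995.6·9.81·0.527·58.36 = 300.4 kW
P_shaft = P_hyd/η = 300.4/0.72 = 417.2 kW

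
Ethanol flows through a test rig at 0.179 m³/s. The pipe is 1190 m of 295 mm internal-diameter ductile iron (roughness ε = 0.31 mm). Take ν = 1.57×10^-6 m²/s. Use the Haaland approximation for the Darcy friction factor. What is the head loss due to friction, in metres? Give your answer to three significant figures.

V = 4Q/(πD²) = 4·0.179/(π·0.295²) = 2.619 m/s
Re = VD/ν = 2.619·0.295/1.57×10^-6 = 4.92×10^5 → turbulent
ε/D = 0.31/295 = 0.00105
Haaland: f = 0.02043
h_f = f(L/D)V²/(2g) = 0.02043·(1190/0.295)·2.619²/(2·9.81) = 28.80 m

h_f ≈ 28.8 m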